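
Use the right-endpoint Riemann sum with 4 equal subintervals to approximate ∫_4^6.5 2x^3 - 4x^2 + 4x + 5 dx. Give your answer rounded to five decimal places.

Δx = (6.5 − 4)/4 = 0.625.
Right endpoints: 4.625, 5.25, 5.875, 6.5.
f(4.625) = 135.80078125, f(5.25) = 205.15625, f(5.875) = 295.99609375, f(6.5) = 411.25.
Sum = Δx · [f(4.625) + f(5.25) + f(5.875) + f(6.5)].
Sum ≈ 655.12695.

655.12695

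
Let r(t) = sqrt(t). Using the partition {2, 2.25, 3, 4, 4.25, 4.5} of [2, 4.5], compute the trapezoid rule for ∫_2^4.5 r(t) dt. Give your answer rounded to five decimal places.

4.47287

Subinterval widths: 0.25, 0.75, 1, 0.25, 0.25.
r(2) ≈ 1.41421, r(2.25) ≈ 1.50000, r(3) ≈ 1.73205, r(4) ≈ 2.00000, r(4.25) ≈ 2.06155, r(4.5) ≈ 2.12132.
On each subinterval the trapezoid contributes (Δt_i/2)·[r(t_{i-1}) + r(t_i)].
Sum ≈ 4.47287.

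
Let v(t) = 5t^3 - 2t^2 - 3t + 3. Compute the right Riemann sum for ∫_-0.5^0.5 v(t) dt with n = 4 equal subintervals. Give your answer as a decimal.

Δt = (0.5 − (-0.5))/4 = 0.25.
Right endpoints: -0.25, 0, 0.25, 0.5.
v(-0.25) = 3.546875, v(0) = 3, v(0.25) = 2.203125, v(0.5) = 1.625.
Sum = Δt · [v(-0.25) + v(0) + v(0.25) + v(0.5)].
Sum = 2.59375.

2.59375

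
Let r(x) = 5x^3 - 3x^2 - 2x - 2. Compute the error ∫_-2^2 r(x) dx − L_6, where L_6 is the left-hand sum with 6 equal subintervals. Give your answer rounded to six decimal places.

24.888889

Exact integral: ∫_-2^2 r(x) dx = -24.
L_6 ≈ -48.88888889.
Error ≈ -24 − (-48.88888889) ≈ 24.888889.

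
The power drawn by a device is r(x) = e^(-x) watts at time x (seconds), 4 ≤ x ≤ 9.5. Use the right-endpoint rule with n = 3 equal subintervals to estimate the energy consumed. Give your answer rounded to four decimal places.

Δx = (9.5 − 4)/3 = 11/6.
Right endpoints: 35/6, 23/3, 9.5.
r(35/6) ≈ 0.0029, r(23/3) ≈ 0.0005, r(9.5) ≈ 0.0001.
Sum = Δx · [r(35/6) + r(23/3) + r(9.5)].
Sum ≈ 0.0064.

0.0064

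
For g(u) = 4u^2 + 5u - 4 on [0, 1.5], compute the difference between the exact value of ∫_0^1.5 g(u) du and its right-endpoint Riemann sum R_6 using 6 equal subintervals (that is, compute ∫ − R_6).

-2.125

Exact integral: ∫_0^1.5 g(u) du = 4.125.
R_6 = 6.25.
Error = 4.125 − 6.25 = -2.125.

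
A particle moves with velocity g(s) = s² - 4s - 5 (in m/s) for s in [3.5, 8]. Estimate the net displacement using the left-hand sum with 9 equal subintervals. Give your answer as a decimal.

22.125

Δs = (8 − 3.5)/9 = 0.5.
Left endpoints: 3.5, 4, 4.5, 5, 5.5, 6, 6.5, 7, 7.5.
g(3.5) = -6.75, g(4) = -5, g(4.5) = -2.75, g(5) = 0, g(5.5) = 3.25, g(6) = 7, g(6.5) = 11.25, g(7) = 16, g(7.5) = 21.25.
Sum = Δs · [g(3.5) + g(4) + g(4.5) + ...].
Sum = 22.125.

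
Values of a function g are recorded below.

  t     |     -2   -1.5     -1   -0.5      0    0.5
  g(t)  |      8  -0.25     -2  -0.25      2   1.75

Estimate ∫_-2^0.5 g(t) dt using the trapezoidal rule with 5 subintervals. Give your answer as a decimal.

2.1875

Δt = 0.5.
T_5 = (0.5/2)·[8 + 2·(-0.25) + 2·(-2) + 2·(-0.25) + 2·2 + 1.75] = 2.1875.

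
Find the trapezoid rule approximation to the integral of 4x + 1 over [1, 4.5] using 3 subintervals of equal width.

42

Δx = (4.5 − 1)/3 = 7/6.
f(1) = 5, f(13/6) = 29/3, f(10/3) = 43/3, f(4.5) = 19.
T_3 = (Δx/2)·[f(x_0) + 2f(x_1) + 2f(x_2) + f(x_3)].
Sum = 42.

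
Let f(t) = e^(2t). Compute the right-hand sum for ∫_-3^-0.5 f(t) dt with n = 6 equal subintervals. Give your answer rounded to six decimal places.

Δt = (-0.5 − (-3))/6 = 5/12.
Right endpoints: -31/12, -13/6, -1.75, -4/3, -11/12, -0.5.
f(-31/12) ≈ 0.005704, f(-13/6) ≈ 0.013124, f(-1.75) ≈ 0.030197, f(-4/3) ≈ 0.069483, f(-11/12) ≈ 0.159880, f(-0.5) ≈ 0.367879.
Sum = Δt · [f(-31/12) + f(-13/6) + f(-1.75) + ...].
Sum ≈ 0.269278.

0.269278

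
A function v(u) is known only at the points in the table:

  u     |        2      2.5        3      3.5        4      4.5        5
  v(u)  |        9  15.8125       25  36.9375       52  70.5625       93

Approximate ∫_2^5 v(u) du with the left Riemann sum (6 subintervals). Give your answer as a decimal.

Δu = 0.5.
Sum = 0.5·[9 + 15.8125 + 25 + 36.9375 + 52 + 70.5625] = 104.65625.

104.65625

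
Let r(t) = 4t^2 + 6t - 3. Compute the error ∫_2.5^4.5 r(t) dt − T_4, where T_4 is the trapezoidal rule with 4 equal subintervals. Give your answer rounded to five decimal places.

-0.33333

Exact integral: ∫_2.5^4.5 r(t) dt ≈ 136.6666667.
T_4 = 137.
Error ≈ 136.6666667 − 137 ≈ -0.33333.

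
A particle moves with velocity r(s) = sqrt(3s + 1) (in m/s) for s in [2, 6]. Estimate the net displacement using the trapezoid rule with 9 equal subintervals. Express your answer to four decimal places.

14.2850

Δs = (6 − 2)/9 = 4/9.
r(2) ≈ 2.6458, r(22/9) ≈ 2.8868, r(26/9) ≈ 3.1091, r(10/3) ≈ 3.3166, r(34/9) ≈ 3.5119, r(38/9) ≈ 3.6968, r(14/3) ≈ 3.8730, r(46/9) ≈ 4.0415, r(50/9) ≈ 4.2032, r(6) ≈ 4.3589.
T_9 = (Δs/2)·[r(s_0) + 2r(s_1) + ... + 2r(s_{8}) + r(s_9)].
Sum ≈ 14.2850.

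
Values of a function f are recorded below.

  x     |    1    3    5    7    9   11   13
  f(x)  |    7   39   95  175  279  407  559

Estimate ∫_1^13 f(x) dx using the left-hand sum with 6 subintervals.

Δx = 2.
Sum = 2·[7 + 39 + 95 + 175 + 279 + 407] = 2004.

2004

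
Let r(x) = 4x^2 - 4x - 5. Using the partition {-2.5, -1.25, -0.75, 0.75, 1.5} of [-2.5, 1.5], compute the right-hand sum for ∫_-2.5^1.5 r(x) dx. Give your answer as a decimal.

Subinterval widths: 1.25, 0.5, 1.5, 0.75.
Right endpoints: -1.25, -0.75, 0.75, 1.5.
r(-1.25) = 6.25, r(-0.75) = 0.25, r(0.75) = -5.75, r(1.5) = -2.
Sum = Σ Δx_i · r(x_i).
Sum = -2.1875.

-2.1875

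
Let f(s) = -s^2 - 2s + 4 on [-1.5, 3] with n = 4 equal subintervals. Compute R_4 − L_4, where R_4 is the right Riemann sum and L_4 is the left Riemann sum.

R_4 = -8.68359375.
L_4 = 9.03515625.
R_4 − L_4 = -17.71875.

-17.71875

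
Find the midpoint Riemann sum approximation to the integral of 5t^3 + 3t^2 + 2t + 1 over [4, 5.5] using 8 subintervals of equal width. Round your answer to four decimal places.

941.6268

Δt = (5.5 − 4)/8 = 0.1875.
Midpoints: 4.09375, 4.28125, 4.46875, 4.65625, 4.84375, 5.03125, 5.21875, 5.40625.
f(4.09375) = 13188967/32768, f(4.28125) = 14971933/32768, f(4.46875) = 16909771/32768, f(4.65625) = 19008961/32768, f(4.84375) = 21275983/32768, f(5.03125) = 23717317/32768, f(5.21875) = 26339443/32768, f(5.40625) = 29148841/32768.
Sum = Δt · [f(4.09375) + f(4.28125) + f(4.46875) + ...].
Sum ≈ 941.6268.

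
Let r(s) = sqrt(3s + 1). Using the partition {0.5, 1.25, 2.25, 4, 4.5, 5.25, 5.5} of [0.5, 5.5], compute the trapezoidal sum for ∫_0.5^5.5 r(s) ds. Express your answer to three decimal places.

15.333

Subinterval widths: 0.75, 1, 1.75, 0.5, 0.75, 0.25.
r(0.5) ≈ 1.581, r(1.25) ≈ 2.179, r(2.25) ≈ 2.784, r(4) ≈ 3.606, r(4.5) ≈ 3.808, r(5.25) ≈ 4.093, r(5.5) ≈ 4.183.
On each subinterval the trapezoid contributes (Δs_i/2)·[r(s_{i-1}) + r(s_i)].
Sum ≈ 15.333.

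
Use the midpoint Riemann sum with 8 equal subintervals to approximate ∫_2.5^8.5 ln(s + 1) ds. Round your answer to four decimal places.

Δs = (8.5 − 2.5)/8 = 0.75.
Midpoints: 2.875, 3.625, 4.375, 5.125, 5.875, 6.625, 7.375, 8.125.
f(2.875) ≈ 1.3545, f(3.625) ≈ 1.5315, f(4.375) ≈ 1.6818, f(5.125) ≈ 1.8124, f(5.875) ≈ 1.9279, f(6.625) ≈ 2.0314, f(7.375) ≈ 2.1253, f(8.125) ≈ 2.2110.
Sum = Δs · [f(2.875) + f(3.625) + f(4.375) + ...].
Sum ≈ 11.0068.

11.0068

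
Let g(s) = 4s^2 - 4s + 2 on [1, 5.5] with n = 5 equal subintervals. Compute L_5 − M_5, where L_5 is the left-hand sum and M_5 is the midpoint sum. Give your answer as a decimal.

-40.905

L_5 = 128.88.
M_5 = 169.785.
L_5 − M_5 = -40.905.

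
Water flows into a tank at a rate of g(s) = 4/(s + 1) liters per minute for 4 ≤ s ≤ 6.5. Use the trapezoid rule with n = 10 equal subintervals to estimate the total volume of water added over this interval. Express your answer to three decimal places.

1.622

Δs = (6.5 − 4)/10 = 0.25.
g(4) = 0.8, g(4.25) = 16/21, g(4.5) = 8/11, g(4.75) = 16/23, g(5) = 2/3, g(5.25) = 0.64, g(5.5) = 8/13, g(5.75) = 16/27, g(6) = 4/7, g(6.25) = 16/29, g(6.5) = 8/15.
T_10 = (Δs/2)·[g(s_0) + 2g(s_1) + ... + 2g(s_{9}) + g(s_10)].
Sum ≈ 1.622.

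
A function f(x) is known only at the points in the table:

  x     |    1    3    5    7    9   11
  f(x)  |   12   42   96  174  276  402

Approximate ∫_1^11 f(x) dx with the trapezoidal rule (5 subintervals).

Δx = 2.
T_5 = (2/2)·[12 + 2·42 + 2·96 + 2·174 + 2·276 + 402] = 1590.

1590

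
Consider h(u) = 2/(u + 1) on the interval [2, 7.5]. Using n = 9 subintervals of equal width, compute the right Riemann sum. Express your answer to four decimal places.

1.9571

Δu = (7.5 − 2)/9 = 11/18.
Right endpoints: 47/18, 29/9, 23/6, 40/9, 91/18, 17/3, 113/18, 62/9, 7.5.
h(47/18) = 36/65, h(29/9) = 9/19, h(23/6) = 12/29, h(40/9) = 18/49, h(91/18) = 36/109, h(17/3) = 0.3, h(113/18) = 36/131, h(62/9) = 18/71, h(7.5) = 4/17.
Sum = Δu · [h(47/18) + h(29/9) + h(23/6) + ...].
Sum ≈ 1.9571.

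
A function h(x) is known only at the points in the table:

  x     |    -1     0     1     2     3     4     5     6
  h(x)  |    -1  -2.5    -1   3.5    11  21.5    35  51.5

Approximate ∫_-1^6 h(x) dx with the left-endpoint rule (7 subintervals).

Δx = 1.
Sum = 1·[(-1) + (-2.5) + (-1) + 3.5 + 11 + 21.5 + 35] = 66.5.

66.5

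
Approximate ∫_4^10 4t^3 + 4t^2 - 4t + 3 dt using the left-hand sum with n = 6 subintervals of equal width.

8902

Δt = (10 − 4)/6 = 1.
Left endpoints: 4, 5, 6, 7, 8, 9.
f(4) = 307, f(5) = 583, f(6) = 987, f(7) = 1543, f(8) = 2275, f(9) = 3207.
Sum = Δt · [f(4) + f(5) + f(6) + ...].
Sum = 8902.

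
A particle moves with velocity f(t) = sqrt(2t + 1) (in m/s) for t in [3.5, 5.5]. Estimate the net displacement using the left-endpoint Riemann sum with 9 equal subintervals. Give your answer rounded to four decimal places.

6.2430

Δt = (5.5 − 3.5)/9 = 2/9.
Left endpoints: 3.5, 67/18, 71/18, 25/6, 79/18, 83/18, 29/6, 91/18, 95/18.
f(3.5) ≈ 2.8284, f(67/18) ≈ 2.9059, f(71/18) ≈ 2.9814, f(25/6) ≈ 3.0551, f(79/18) ≈ 3.1269, f(83/18) ≈ 3.1972, f(29/6) ≈ 3.2660, f(91/18) ≈ 3.3333, f(95/18) ≈ 3.3993.
Sum = Δt · [f(3.5) + f(67/18) + f(71/18) + ...].
Sum ≈ 6.2430.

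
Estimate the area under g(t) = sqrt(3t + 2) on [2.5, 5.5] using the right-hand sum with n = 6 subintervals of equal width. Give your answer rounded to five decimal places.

Δt = (5.5 − 2.5)/6 = 0.5.
Right endpoints: 3, 3.5, 4, 4.5, 5, 5.5.
g(3) ≈ 3.31662, g(3.5) ≈ 3.53553, g(4) ≈ 3.74166, g(4.5) ≈ 3.93700, g(5) ≈ 4.12311, g(5.5) ≈ 4.30116.
Sum = Δt · [g(3) + g(3.5) + g(4) + ...].
Sum ≈ 11.47754.

11.47754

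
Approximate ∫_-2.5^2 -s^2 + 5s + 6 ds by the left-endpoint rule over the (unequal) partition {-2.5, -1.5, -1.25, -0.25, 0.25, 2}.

-0.578125

Subinterval widths: 1, 0.25, 1, 0.5, 1.75.
Left endpoints: -2.5, -1.5, -1.25, -0.25, 0.25.
f(-2.5) = -12.75, f(-1.5) = -3.75, f(-1.25) = -1.8125, f(-0.25) = 4.6875, f(0.25) = 7.1875.
Sum = Σ Δs_i · f(s_i).
Sum = -0.578125.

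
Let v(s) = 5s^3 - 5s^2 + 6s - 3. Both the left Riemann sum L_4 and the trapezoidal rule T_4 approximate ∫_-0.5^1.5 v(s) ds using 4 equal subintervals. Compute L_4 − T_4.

-4.875

L_4 = -4.25.
T_4 = 0.625.
L_4 − T_4 = -4.875.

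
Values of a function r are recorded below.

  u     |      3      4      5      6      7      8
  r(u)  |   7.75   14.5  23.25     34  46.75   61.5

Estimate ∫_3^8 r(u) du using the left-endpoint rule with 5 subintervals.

126.25

Δu = 1.
Sum = 1·[7.75 + 14.5 + 23.25 + 34 + 46.75] = 126.25.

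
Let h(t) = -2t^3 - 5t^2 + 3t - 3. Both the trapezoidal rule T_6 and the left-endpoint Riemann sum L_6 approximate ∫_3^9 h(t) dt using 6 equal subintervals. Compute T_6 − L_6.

-873

T_6 = -4361.
L_6 = -3488.
T_6 − L_6 = -873.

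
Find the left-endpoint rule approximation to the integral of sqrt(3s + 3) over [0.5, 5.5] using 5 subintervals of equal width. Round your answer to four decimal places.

15.8366

Δs = (5.5 − 0.5)/5 = 1.
Left endpoints: 0.5, 1.5, 2.5, 3.5, 4.5.
f(0.5) ≈ 2.1213, f(1.5) ≈ 2.7386, f(2.5) ≈ 3.2404, f(3.5) ≈ 3.6742, f(4.5) ≈ 4.0620.
Sum = Δs · [f(0.5) + f(1.5) + f(2.5) + f(3.5) + f(4.5)].
Sum ≈ 15.8366.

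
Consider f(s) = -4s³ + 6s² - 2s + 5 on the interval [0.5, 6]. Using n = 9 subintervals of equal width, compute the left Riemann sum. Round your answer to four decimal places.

Δs = (6 − 0.5)/9 = 11/18.
Left endpoints: 0.5, 10/9, 31/18, 7/3, 53/18, 32/9, 25/6, 43/9, 97/18.
f(0.5) = 5, f(10/9) = 3425/729, f(31/18) = -788/729, f(7/3) = -481/27, f(53/18) = -37165/729, f(32/9) = -77315/729, f(25/6) = -5090/27, f(43/9) = -221503/729, f(97/18) = -333527/729.
Sum = Δs · [f(0.5) + f(10/9) + f(31/18) + ...].
Sum ≈ -682.0679.

-682.0679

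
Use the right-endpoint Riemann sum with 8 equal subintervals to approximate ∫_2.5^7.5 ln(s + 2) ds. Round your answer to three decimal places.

9.849

Δs = (7.5 − 2.5)/8 = 0.625.
Right endpoints: 3.125, 3.75, 4.375, 5, 5.625, 6.25, 6.875, 7.5.
f(3.125) ≈ 1.634, f(3.75) ≈ 1.749, f(4.375) ≈ 1.852, f(5) ≈ 1.946, f(5.625) ≈ 2.031, f(6.25) ≈ 2.110, f(6.875) ≈ 2.183, f(7.5) ≈ 2.251.
Sum = Δs · [f(3.125) + f(3.75) + f(4.375) + ...].
Sum ≈ 9.849.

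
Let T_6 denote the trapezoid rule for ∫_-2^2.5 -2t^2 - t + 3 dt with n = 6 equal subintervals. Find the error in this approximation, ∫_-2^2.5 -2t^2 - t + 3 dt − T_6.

0.84375

Exact integral: ∫_-2^2.5 f(t) dt = -3.375.
T_6 = -4.21875.
Error = -3.375 − (-4.21875) = 0.84375.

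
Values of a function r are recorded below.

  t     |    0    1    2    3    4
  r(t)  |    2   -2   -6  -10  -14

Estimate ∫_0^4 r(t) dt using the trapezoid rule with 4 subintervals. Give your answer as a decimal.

-24

Δt = 1.
T_4 = (1/2)·[2 + 2·(-2) + 2·(-6) + 2·(-10) + (-14)] = -24.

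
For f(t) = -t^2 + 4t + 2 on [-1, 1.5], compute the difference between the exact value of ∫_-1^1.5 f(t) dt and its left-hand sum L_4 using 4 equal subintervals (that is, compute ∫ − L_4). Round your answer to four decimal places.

Exact integral: ∫_-1^1.5 f(t) dt ≈ 6.041667.
L_4 = 3.14453125.
Error ≈ 6.041667 − 3.14453125 ≈ 2.8971.

2.8971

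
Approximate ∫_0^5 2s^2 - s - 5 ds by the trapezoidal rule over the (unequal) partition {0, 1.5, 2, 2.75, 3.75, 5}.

48.125

Subinterval widths: 1.5, 0.5, 0.75, 1, 1.25.
f(0) = -5, f(1.5) = -2, f(2) = 1, f(2.75) = 7.375, f(3.75) = 19.375, f(5) = 40.
On each subinterval the trapezoid contributes (Δs_i/2)·[f(s_{i-1}) + f(s_i)].
Sum = 48.125.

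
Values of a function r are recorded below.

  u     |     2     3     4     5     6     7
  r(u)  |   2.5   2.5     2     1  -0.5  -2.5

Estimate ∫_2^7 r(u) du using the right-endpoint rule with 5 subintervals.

2.5

Δu = 1.
Sum = 1·[2.5 + 2 + 1 + (-0.5) + (-2.5)] = 2.5.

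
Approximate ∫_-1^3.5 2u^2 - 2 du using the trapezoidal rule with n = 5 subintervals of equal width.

21.465

Δu = (3.5 − (-1))/5 = 0.9.
f(-1) = 0, f(-0.1) = -1.98, f(0.8) = -0.72, f(1.7) = 3.78, f(2.6) = 11.52, f(3.5) = 22.5.
T_5 = (Δu/2)·[f(u_0) + 2f(u_1) + ... + 2f(u_{4}) + f(u_5)].
Sum = 21.465.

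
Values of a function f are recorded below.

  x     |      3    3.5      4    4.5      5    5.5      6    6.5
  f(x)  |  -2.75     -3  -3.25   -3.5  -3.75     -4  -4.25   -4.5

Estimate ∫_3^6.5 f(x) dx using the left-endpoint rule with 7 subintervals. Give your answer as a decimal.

-12.25

Δx = 0.5.
Sum = 0.5·[(-2.75) + (-3) + (-3.25) + (-3.5) + (-3.75) + (-4) + (-4.25)] = -12.25.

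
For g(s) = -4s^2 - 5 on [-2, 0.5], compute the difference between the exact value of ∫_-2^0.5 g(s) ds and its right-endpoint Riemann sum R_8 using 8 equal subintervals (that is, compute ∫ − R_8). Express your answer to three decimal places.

-2.181

Exact integral: ∫_-2^0.5 g(s) ds ≈ -23.33333.
R_8 = -21.15234375.
Error ≈ -23.33333 − (-21.15234375) ≈ -2.181.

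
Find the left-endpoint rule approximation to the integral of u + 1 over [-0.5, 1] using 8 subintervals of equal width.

Δu = (1 − (-0.5))/8 = 0.1875.
Left endpoints: -0.5, -0.3125, -0.125, 0.0625, 0.25, 0.4375, 0.625, 0.8125.
f(-0.5) = 0.5, f(-0.3125) = 0.6875, f(-0.125) = 0.875, f(0.0625) = 1.0625, f(0.25) = 1.25, f(0.4375) = 1.4375, f(0.625) = 1.625, f(0.8125) = 1.8125.
Sum = Δu · [f(-0.5) + f(-0.3125) + f(-0.125) + ...].
Sum = 1.734375.

1.734375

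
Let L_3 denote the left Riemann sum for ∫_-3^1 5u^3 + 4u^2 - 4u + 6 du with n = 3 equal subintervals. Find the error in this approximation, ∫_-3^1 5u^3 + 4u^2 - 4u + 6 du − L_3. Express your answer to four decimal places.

Exact integral: ∫_-3^1 f(u) du ≈ -22.666667.
L_3 ≈ -97.037037.
Error ≈ -22.666667 − (-97.037037) ≈ 74.3704.

74.3704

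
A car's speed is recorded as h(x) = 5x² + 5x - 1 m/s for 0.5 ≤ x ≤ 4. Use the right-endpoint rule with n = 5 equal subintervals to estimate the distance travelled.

Δx = (4 − 0.5)/5 = 0.7.
Right endpoints: 1.2, 1.9, 2.6, 3.3, 4.
h(1.2) = 12.2, h(1.9) = 26.55, h(2.6) = 45.8, h(3.3) = 69.95, h(4) = 99.
Sum = Δx · [h(1.2) + h(1.9) + h(2.6) + h(3.3) + h(4)].
Sum = 177.45.

177.45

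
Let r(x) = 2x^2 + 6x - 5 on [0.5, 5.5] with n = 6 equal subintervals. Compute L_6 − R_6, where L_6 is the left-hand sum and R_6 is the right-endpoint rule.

L_6 ≈ 139.490741.
R_6 ≈ 214.490741.
L_6 − R_6 = -75.

-75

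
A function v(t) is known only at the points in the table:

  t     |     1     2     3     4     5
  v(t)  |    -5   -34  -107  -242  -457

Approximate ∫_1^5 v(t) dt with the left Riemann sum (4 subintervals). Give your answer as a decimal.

-388

Δt = 1.
Sum = 1·[(-5) + (-34) + (-107) + (-242)] = -388.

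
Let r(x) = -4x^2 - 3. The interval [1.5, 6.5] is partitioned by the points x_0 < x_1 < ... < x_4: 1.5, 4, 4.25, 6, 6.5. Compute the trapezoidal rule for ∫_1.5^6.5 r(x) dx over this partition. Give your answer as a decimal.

Subinterval widths: 2.5, 0.25, 1.75, 0.5.
r(1.5) = -12, r(4) = -67, r(4.25) = -75.25, r(6) = -147, r(6.5) = -172.
On each subinterval the trapezoid contributes (Δx_i/2)·[r(x_{i-1}) + r(x_i)].
Sum = -390.75.

-390.75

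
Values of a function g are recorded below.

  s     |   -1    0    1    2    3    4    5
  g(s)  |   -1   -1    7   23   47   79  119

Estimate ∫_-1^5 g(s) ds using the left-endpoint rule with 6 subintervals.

154

Δs = 1.
Sum = 1·[(-1) + (-1) + 7 + 23 + 47 + 79] = 154.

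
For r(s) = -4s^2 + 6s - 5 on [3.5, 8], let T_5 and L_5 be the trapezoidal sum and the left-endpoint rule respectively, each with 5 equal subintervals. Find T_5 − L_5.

-81

T_5 = -495.18.
L_5 = -414.18.
T_5 − L_5 = -81.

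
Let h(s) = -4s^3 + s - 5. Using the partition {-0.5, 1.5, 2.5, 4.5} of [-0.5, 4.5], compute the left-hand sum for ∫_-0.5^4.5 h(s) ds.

Subinterval widths: 2, 1, 2.
Left endpoints: -0.5, 1.5, 2.5.
h(-0.5) = -5, h(1.5) = -17, h(2.5) = -65.
Sum = Σ Δs_i · h(s_i).
Sum = -157.

-157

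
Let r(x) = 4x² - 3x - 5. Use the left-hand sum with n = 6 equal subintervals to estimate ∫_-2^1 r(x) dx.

7.25

Δx = (1 − (-2))/6 = 0.5.
Left endpoints: -2, -1.5, -1, -0.5, 0, 0.5.
r(-2) = 17, r(-1.5) = 8.5, r(-1) = 2, r(-0.5) = -2.5, r(0) = -5, r(0.5) = -5.5.
Sum = Δx · [r(-2) + r(-1.5) + r(-1) + ...].
Sum = 7.25.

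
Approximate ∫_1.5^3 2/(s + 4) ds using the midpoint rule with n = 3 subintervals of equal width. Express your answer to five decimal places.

Δs = (3 − 1.5)/3 = 0.5.
Midpoints: 1.75, 2.25, 2.75.
f(1.75) = 8/23, f(2.25) = 0.32, f(2.75) = 8/27.
Sum = Δs · [f(1.75) + f(2.25) + f(2.75)].
Sum ≈ 0.48206.

0.48206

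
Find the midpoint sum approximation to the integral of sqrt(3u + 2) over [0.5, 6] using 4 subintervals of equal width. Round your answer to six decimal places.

18.456289

Δu = (6 − 0.5)/4 = 1.375.
Midpoints: 1.1875, 2.5625, 3.9375, 5.3125.
f(1.1875) ≈ 2.358495, f(2.5625) ≈ 3.112475, f(3.9375) ≈ 3.716517, f(5.3125) ≈ 4.235269.
Sum = Δu · [f(1.1875) + f(2.5625) + f(3.9375) + f(5.3125)].
Sum ≈ 18.456289.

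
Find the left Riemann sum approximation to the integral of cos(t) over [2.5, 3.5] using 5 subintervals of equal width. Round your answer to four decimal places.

Δt = (3.5 − 2.5)/5 = 0.2.
Left endpoints: 2.5, 2.7, 2.9, 3.1, 3.3.
f(2.5) ≈ -0.8011, f(2.7) ≈ -0.9041, f(2.9) ≈ -0.9710, f(3.1) ≈ -0.9991, f(3.3) ≈ -0.9875.
Sum = Δt · [f(2.5) + f(2.7) + f(2.9) + f(3.1) + f(3.3)].
Sum ≈ -0.9326.

-0.9326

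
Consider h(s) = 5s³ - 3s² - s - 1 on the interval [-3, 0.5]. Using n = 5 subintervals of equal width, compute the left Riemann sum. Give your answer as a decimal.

Δs = (0.5 − (-3))/5 = 0.7.
Left endpoints: -3, -2.3, -1.6, -0.9, -0.2.
h(-3) = -160, h(-2.3) = -75.405, h(-1.6) = -27.56, h(-0.9) = -6.175, h(-0.2) = -0.96.
Sum = Δs · [h(-3) + h(-2.3) + h(-1.6) + h(-0.9) + h(-0.2)].
Sum = -189.07.

-189.07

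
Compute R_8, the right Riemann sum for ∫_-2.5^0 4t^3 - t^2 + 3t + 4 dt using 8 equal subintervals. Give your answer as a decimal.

-32.3828125

Δt = (0 − (-2.5))/8 = 0.3125.
Right endpoints: -2.1875, -1.875, -1.5625, -1.25, -0.9375, -0.625, -0.3125, 0.
f(-2.1875) = -50399/1024, f(-1.875) = -31.5078125, f(-1.5625) = -18829/1024, f(-1.25) = -9.125, f(-0.9375) = -3059/1024, f(-0.625) = 0.7578125, f(-0.3125) = 2911/1024, f(0) = 4.
Sum = Δt · [f(-2.1875) + f(-1.875) + f(-1.5625) + ...].
Sum = -32.3828125.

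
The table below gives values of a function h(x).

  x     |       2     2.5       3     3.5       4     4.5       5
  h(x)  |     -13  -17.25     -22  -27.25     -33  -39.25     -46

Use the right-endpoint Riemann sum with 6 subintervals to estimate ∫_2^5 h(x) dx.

-92.375

Δx = 0.5.
Sum = 0.5·[(-17.25) + (-22) + (-27.25) + (-33) + (-39.25) + (-46)] = -92.375.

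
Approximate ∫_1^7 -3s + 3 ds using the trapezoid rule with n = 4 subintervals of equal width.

-54

Δs = (7 − 1)/4 = 1.5.
f(1) = 0, f(2.5) = -4.5, f(4) = -9, f(5.5) = -13.5, f(7) = -18.
T_4 = (Δs/2)·[f(s_0) + 2f(s_1) + 2f(s_2) + 2f(s_3) + f(s_4)].
Sum = -54.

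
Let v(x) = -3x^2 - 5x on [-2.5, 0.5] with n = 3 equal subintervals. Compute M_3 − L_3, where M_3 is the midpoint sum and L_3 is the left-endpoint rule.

M_3 = 0.
L_3 = -3.75.
M_3 − L_3 = 3.75.

3.75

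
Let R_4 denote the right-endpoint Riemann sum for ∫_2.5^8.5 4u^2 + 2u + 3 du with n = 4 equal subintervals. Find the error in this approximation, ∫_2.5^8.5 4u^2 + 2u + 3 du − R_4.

Exact integral: ∫_2.5^8.5 f(u) du = 882.
R_4 = 1098.
Error = 882 − 1098 = -216.

-216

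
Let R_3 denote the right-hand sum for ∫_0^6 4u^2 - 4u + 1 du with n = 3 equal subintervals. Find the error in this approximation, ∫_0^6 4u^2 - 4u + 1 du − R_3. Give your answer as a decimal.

-136

Exact integral: ∫_0^6 f(u) du = 222.
R_3 = 358.
Error = 222 − 358 = -136.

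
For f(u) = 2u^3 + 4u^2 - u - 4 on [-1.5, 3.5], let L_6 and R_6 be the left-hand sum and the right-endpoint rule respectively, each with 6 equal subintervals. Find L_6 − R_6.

-106.25

L_6 ≈ 61.828704.
R_6 ≈ 168.078704.
L_6 − R_6 = -106.25.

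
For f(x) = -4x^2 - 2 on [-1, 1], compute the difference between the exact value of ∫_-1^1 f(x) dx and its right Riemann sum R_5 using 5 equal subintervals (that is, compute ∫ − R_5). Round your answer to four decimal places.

Exact integral: ∫_-1^1 f(x) dx ≈ -6.666667.
R_5 = -6.88.
Error ≈ -6.666667 − (-6.88) ≈ 0.2133.

0.2133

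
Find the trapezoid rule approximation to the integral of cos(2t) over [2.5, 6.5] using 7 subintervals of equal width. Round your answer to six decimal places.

0.612807

Δt = (6.5 − 2.5)/7 = 4/7.
f(2.5) ≈ 0.283662, f(43/14) ≈ 0.990170, f(51/14) ≈ 0.538173, f(59/14) ≈ -0.543491, f(67/14) ≈ -0.989266, f(75/14) ≈ -0.277594, f(83/14) ≈ 0.758865, f(6.5) ≈ 0.907447.
T_7 = (Δt/2)·[f(t_0) + 2f(t_1) + ... + 2f(t_{6}) + f(t_7)].
Sum ≈ 0.612807.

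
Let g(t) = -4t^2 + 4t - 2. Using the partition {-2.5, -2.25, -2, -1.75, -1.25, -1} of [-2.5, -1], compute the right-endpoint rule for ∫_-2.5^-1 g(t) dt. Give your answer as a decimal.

Subinterval widths: 0.25, 0.25, 0.25, 0.5, 0.25.
Right endpoints: -2.25, -2, -1.75, -1.25, -1.
g(-2.25) = -31.25, g(-2) = -26, g(-1.75) = -21.25, g(-1.25) = -13.25, g(-1) = -10.
Sum = Σ Δt_i · g(t_i).
Sum = -28.75.

-28.75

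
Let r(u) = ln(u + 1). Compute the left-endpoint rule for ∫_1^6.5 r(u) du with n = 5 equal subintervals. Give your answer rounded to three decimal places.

7.462

Δu = (6.5 − 1)/5 = 1.1.
Left endpoints: 1, 2.1, 3.2, 4.3, 5.4.
r(1) ≈ 0.693, r(2.1) ≈ 1.131, r(3.2) ≈ 1.435, r(4.3) ≈ 1.668, r(5.4) ≈ 1.856.
Sum = Δu · [r(1) + r(2.1) + r(3.2) + r(4.3) + r(5.4)].
Sum ≈ 7.462.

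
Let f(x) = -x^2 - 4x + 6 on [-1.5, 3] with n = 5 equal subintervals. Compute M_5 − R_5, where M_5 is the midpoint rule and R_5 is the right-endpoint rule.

12.04875

M_5 = 3.67875.
R_5 = -8.37.
M_5 − R_5 = 12.04875.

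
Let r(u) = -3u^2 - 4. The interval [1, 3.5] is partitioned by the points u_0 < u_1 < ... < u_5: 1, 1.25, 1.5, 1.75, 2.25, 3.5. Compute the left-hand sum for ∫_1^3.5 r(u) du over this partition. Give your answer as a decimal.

Subinterval widths: 0.25, 0.25, 0.25, 0.5, 1.25.
Left endpoints: 1, 1.25, 1.5, 1.75, 2.25.
r(1) = -7, r(1.25) = -8.6875, r(1.5) = -10.75, r(1.75) = -13.1875, r(2.25) = -19.1875.
Sum = Σ Δu_i · r(u_i).
Sum = -37.1875.

-37.1875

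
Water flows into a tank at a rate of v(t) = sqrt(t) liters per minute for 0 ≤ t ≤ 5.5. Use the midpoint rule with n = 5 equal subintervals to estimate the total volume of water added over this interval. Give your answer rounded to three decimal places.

8.659

Δt = (5.5 − 0)/5 = 1.1.
Midpoints: 0.55, 1.65, 2.75, 3.85, 4.95.
v(0.55) ≈ 0.742, v(1.65) ≈ 1.285, v(2.75) ≈ 1.658, v(3.85) ≈ 1.962, v(4.95) ≈ 2.225.
Sum = Δt · [v(0.55) + v(1.65) + v(2.75) + v(3.85) + v(4.95)].
Sum ≈ 8.659.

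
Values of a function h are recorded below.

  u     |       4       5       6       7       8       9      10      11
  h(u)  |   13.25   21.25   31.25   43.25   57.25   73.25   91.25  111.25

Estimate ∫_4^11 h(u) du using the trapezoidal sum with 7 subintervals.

379.75

Δu = 1.
T_7 = (1/2)·[13.25 + 2·21.25 + 2·31.25 + 2·43.25 + 2·57.25 + 2·73.25 + 2·91.25 + 111.25] = 379.75.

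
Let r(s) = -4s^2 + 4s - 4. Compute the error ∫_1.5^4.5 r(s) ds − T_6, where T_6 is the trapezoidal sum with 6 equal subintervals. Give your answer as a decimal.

0.5

Exact integral: ∫_1.5^4.5 r(s) ds = -93.
T_6 = -93.5.
Error = -93 − (-93.5) = 0.5.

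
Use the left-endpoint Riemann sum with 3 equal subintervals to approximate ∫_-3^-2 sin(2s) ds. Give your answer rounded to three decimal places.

0.697

Δs = (-2 − (-3))/3 = 1/3.
Left endpoints: -3, -8/3, -7/3.
f(-3) ≈ 0.279, f(-8/3) ≈ 0.813, f(-7/3) ≈ 0.999.
Sum = Δs · [f(-3) + f(-8/3) + f(-7/3)].
Sum ≈ 0.697.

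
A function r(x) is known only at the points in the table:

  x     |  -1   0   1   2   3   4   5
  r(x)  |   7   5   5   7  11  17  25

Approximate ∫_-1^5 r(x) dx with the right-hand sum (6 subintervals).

70

Δx = 1.
Sum = 1·[5 + 5 + 7 + 11 + 17 + 25] = 70.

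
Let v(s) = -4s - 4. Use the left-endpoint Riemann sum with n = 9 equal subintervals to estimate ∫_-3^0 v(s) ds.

8

Δs = (0 − (-3))/9 = 1/3.
Left endpoints: -3, -8/3, -7/3, -2, -5/3, -4/3, -1, -2/3, -1/3.
v(-3) = 8, v(-8/3) = 20/3, v(-7/3) = 16/3, v(-2) = 4, v(-5/3) = 8/3, v(-4/3) = 4/3, v(-1) = 0, v(-2/3) = -4/3, v(-1/3) = -8/3.
Sum = Δs · [v(-3) + v(-8/3) + v(-7/3) + ...].
Sum = 8.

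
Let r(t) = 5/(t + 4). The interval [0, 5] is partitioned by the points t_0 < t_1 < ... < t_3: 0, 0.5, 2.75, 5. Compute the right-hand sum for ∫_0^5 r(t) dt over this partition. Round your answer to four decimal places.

Subinterval widths: 0.5, 2.25, 2.25.
Right endpoints: 0.5, 2.75, 5.
r(0.5) = 10/9, r(2.75) = 20/27, r(5) = 5/9.
Sum = Σ Δt_i · r(t_i).
Sum ≈ 3.4722.

3.4722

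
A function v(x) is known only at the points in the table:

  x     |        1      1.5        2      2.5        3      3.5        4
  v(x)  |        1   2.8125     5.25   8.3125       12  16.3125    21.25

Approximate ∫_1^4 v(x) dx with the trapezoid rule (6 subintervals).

Δx = 0.5.
T_6 = (0.5/2)·[1 + 2·2.8125 + 2·5.25 + 2·8.3125 + 2·12 + 2·16.3125 + 21.25] = 27.90625.

27.90625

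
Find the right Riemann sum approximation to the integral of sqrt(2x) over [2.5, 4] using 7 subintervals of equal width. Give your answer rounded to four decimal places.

Δx = (4 − 2.5)/7 = 3/14.
Right endpoints: 19/7, 41/14, 22/7, 47/14, 25/7, 53/14, 4.
f(19/7) ≈ 2.3299, f(41/14) ≈ 2.4202, f(22/7) ≈ 2.5071, f(47/14) ≈ 2.5912, f(25/7) ≈ 2.6726, f(53/14) ≈ 2.7516, f(4) ≈ 2.8284.
Sum = Δx · [f(19/7) + f(41/14) + f(22/7) + ...].
Sum ≈ 3.8788.

3.8788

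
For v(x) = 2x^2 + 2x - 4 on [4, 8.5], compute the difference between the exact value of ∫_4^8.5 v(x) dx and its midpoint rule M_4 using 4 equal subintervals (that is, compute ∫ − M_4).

Exact integral: ∫_4^8.5 v(x) dx = 405.
M_4 = 404.05078125.
Error = 405 − 404.05078125 = 0.94921875.

0.94921875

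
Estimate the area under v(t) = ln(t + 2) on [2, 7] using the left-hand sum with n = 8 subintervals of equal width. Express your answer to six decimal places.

Δt = (7 − 2)/8 = 0.625.
Left endpoints: 2, 2.625, 3.25, 3.875, 4.5, 5.125, 5.75, 6.375.
v(2) ≈ 1.386294, v(2.625) ≈ 1.531476, v(3.25) ≈ 1.658228, v(3.875) ≈ 1.770706, v(4.5) ≈ 1.871802, v(5.125) ≈ 1.963610, v(5.75) ≈ 2.047693, v(6.375) ≈ 2.125251.
Sum = Δt · [v(2) + v(2.625) + v(3.25) + ...].
Sum ≈ 8.971913.

8.971913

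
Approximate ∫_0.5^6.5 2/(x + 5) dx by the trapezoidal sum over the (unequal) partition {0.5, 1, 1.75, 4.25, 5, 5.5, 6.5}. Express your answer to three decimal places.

Subinterval widths: 0.5, 0.75, 2.5, 0.75, 0.5, 1.
f(0.5) = 4/11, f(1) = 1/3, f(1.75) = 8/27, f(4.25) = 8/37, f(5) = 0.2, f(5.5) = 4/21, f(6.5) = 4/23.
On each subinterval the trapezoid contributes (Δx_i/2)·[f(x_{i-1}) + f(x_i)].
Sum ≈ 1.487.

1.487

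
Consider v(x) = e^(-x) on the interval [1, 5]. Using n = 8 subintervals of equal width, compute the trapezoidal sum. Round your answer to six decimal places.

0.368634

Δx = (5 − 1)/8 = 0.5.
v(1) ≈ 0.367879, v(1.5) ≈ 0.223130, v(2) ≈ 0.135335, v(2.5) ≈ 0.082085, v(3) ≈ 0.049787, v(3.5) ≈ 0.030197, v(4) ≈ 0.018316, v(4.5) ≈ 0.011109, v(5) ≈ 0.006738.
T_8 = (Δx/2)·[v(x_0) + 2v(x_1) + ... + 2v(x_{7}) + v(x_8)].
Sum ≈ 0.368634.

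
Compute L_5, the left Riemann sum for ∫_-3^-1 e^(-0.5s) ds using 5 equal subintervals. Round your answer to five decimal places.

6.25140

Δs = (-1 − (-3))/5 = 0.4.
Left endpoints: -3, -2.6, -2.2, -1.8, -1.4.
f(-3) ≈ 4.48169, f(-2.6) ≈ 3.66930, f(-2.2) ≈ 3.00417, f(-1.8) ≈ 2.45960, f(-1.4) ≈ 2.01375.
Sum = Δs · [f(-3) + f(-2.6) + f(-2.2) + f(-1.8) + f(-1.4)].
Sum ≈ 6.25140.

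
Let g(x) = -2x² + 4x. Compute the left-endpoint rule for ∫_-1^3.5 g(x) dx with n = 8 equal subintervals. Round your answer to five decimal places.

-5.95898

Δx = (3.5 − (-1))/8 = 0.5625.
Left endpoints: -1, -0.4375, 0.125, 0.6875, 1.25, 1.8125, 2.375, 2.9375.
g(-1) = -6, g(-0.4375) = -2.1328125, g(0.125) = 0.46875, g(0.6875) = 1.8046875, g(1.25) = 1.875, g(1.8125) = 0.6796875, g(2.375) = -1.78125, g(2.9375) = -5.5078125.
Sum = Δx · [g(-1) + g(-0.4375) + g(0.125) + ...].
Sum ≈ -5.95898.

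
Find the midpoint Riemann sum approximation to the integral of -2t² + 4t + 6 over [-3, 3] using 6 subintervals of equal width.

Δt = (3 − (-3))/6 = 1.
Midpoints: -2.5, -1.5, -0.5, 0.5, 1.5, 2.5.
f(-2.5) = -16.5, f(-1.5) = -4.5, f(-0.5) = 3.5, f(0.5) = 7.5, f(1.5) = 7.5, f(2.5) = 3.5.
Sum = Δt · [f(-2.5) + f(-1.5) + f(-0.5) + ...].
Sum = 1.

1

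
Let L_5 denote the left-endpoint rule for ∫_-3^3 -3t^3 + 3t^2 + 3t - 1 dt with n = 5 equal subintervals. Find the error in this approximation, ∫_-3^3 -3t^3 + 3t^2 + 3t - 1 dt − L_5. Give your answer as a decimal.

-90.72

Exact integral: ∫_-3^3 f(t) dt = 48.
L_5 = 138.72.
Error = 48 − 138.72 = -90.72.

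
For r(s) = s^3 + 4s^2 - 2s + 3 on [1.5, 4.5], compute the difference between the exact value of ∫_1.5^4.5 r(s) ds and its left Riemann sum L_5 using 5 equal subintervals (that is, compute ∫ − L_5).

Exact integral: ∫_1.5^4.5 r(s) ds = 209.25.
L_5 = 165.465.
Error = 209.25 − 165.465 = 43.785.

43.785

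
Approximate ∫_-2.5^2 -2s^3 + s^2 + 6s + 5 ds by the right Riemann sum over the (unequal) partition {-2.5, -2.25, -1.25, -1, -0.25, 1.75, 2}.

Subinterval widths: 0.25, 1, 0.25, 0.75, 2, 0.25.
Right endpoints: -2.25, -1.25, -1, -0.25, 1.75, 2.
f(-2.25) = 19.34375, f(-1.25) = 2.96875, f(-1) = 2, f(-0.25) = 3.59375, f(1.75) = 7.84375, f(2) = 5.
Sum = Σ Δs_i · f(s_i).
Sum = 27.9375.

27.9375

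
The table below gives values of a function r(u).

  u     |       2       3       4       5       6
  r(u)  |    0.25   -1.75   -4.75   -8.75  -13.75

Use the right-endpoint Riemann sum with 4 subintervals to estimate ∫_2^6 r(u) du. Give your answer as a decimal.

Δu = 1.
Sum = 1·[(-1.75) + (-4.75) + (-8.75) + (-13.75)] = -29.

-29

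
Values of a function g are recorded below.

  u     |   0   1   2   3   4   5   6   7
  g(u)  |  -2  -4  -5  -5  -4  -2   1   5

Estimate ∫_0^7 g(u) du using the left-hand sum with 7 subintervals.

-21

Δu = 1.
Sum = 1·[(-2) + (-4) + (-5) + (-5) + (-4) + (-2) + 1] = -21.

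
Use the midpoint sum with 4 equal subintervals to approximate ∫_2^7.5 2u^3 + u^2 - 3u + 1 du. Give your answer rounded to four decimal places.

1613.5518

Δu = (7.5 − 2)/4 = 1.375.
Midpoints: 2.6875, 4.0625, 5.4375, 6.8125.
f(2.6875) = 79835/2048, f(4.0625) = 285513/2048, f(5.4375) = 687695/2048, f(6.8125) = 1350269/2048.
Sum = Δu · [f(2.6875) + f(4.0625) + f(5.4375) + f(6.8125)].
Sum ≈ 1613.5518.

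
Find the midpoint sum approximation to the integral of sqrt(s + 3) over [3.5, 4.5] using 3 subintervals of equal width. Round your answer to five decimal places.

Δs = (4.5 − 3.5)/3 = 1/3.
Midpoints: 11/3, 4, 13/3.
f(11/3) ≈ 2.58199, f(4) ≈ 2.64575, f(13/3) ≈ 2.70801.
Sum = Δs · [f(11/3) + f(4) + f(13/3)].
Sum ≈ 2.64525.

2.64525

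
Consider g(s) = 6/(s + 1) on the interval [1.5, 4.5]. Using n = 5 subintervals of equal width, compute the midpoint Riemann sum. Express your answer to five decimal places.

4.71945

Δs = (4.5 − 1.5)/5 = 0.6.
Midpoints: 1.8, 2.4, 3, 3.6, 4.2.
g(1.8) = 15/7, g(2.4) = 30/17, g(3) = 1.5, g(3.6) = 30/23, g(4.2) = 15/13.
Sum = Δs · [g(1.8) + g(2.4) + g(3) + g(3.6) + g(4.2)].
Sum ≈ 4.71945.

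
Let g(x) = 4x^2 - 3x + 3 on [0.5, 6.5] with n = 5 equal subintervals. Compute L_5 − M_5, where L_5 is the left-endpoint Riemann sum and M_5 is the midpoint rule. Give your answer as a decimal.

-81.36

L_5 = 236.76.
M_5 = 318.12.
L_5 − M_5 = -81.36.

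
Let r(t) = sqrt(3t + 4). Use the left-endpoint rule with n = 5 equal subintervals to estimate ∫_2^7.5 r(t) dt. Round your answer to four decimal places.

22.1772

Δt = (7.5 − 2)/5 = 1.1.
Left endpoints: 2, 3.1, 4.2, 5.3, 6.4.
r(2) ≈ 3.1623, r(3.1) ≈ 3.6469, r(4.2) ≈ 4.0743, r(5.3) ≈ 4.4609, r(6.4) ≈ 4.8166.
Sum = Δt · [r(2) + r(3.1) + r(4.2) + r(5.3) + r(6.4)].
Sum ≈ 22.1772.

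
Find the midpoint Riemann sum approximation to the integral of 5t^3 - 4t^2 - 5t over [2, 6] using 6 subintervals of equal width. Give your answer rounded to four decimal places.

1234.3704

Δt = (6 − 2)/6 = 2/3.
Midpoints: 7/3, 3, 11/3, 13/3, 5, 17/3.
f(7/3) = 812/27, f(3) = 84, f(11/3) = 4708/27, f(13/3) = 8372/27, f(5) = 500, f(17/3) = 20332/27.
Sum = Δt · [f(7/3) + f(3) + f(11/3) + ...].
Sum ≈ 1234.3704.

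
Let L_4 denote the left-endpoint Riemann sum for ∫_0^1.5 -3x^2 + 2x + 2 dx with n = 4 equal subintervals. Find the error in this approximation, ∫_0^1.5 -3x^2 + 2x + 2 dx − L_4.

Exact integral: ∫_0^1.5 f(x) dx = 1.875.
L_4 = 2.47265625.
Error = 1.875 − 2.47265625 = -0.59765625.

-0.59765625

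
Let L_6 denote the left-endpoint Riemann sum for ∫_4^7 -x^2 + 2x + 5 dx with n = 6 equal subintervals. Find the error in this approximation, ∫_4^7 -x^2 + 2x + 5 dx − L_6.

Exact integral: ∫_4^7 f(x) dx = -45.
L_6 = -38.375.
Error = -45 − (-38.375) = -6.625.

-6.625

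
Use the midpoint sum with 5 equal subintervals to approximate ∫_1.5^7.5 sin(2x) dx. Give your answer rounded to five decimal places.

-0.14826

Δx = (7.5 − 1.5)/5 = 1.2.
Midpoints: 2.1, 3.3, 4.5, 5.7, 6.9.
f(2.1) ≈ -0.87158, f(3.3) ≈ 0.31154, f(4.5) ≈ 0.41212, f(5.7) ≈ -0.91933, f(6.9) ≈ 0.94370.
Sum = Δx · [f(2.1) + f(3.3) + f(4.5) + f(5.7) + f(6.9)].
Sum ≈ -0.14826.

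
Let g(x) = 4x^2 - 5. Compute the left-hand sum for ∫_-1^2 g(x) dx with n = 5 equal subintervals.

Δx = (2 − (-1))/5 = 0.6.
Left endpoints: -1, -0.4, 0.2, 0.8, 1.4.
g(-1) = -1, g(-0.4) = -4.36, g(0.2) = -4.84, g(0.8) = -2.44, g(1.4) = 2.84.
Sum = Δx · [g(-1) + g(-0.4) + g(0.2) + g(0.8) + g(1.4)].
Sum = -5.88.

-5.88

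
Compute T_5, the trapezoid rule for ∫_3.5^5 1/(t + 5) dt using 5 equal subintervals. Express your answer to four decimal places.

0.1625

Δt = (5 − 3.5)/5 = 0.3.
f(3.5) = 2/17, f(3.8) = 5/44, f(4.1) = 10/91, f(4.4) = 5/47, f(4.7) = 10/97, f(5) = 0.1.
T_5 = (Δt/2)·[f(t_0) + 2f(t_1) + ... + 2f(t_{4}) + f(t_5)].
Sum ≈ 0.1625.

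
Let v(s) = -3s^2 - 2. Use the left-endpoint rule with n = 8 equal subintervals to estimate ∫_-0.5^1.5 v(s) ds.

-6.8125

Δs = (1.5 − (-0.5))/8 = 0.25.
Left endpoints: -0.5, -0.25, 0, 0.25, 0.5, 0.75, 1, 1.25.
v(-0.5) = -2.75, v(-0.25) = -2.1875, v(0) = -2, v(0.25) = -2.1875, v(0.5) = -2.75, v(0.75) = -3.6875, v(1) = -5, v(1.25) = -6.6875.
Sum = Δs · [v(-0.5) + v(-0.25) + v(0) + ...].
Sum = -6.8125.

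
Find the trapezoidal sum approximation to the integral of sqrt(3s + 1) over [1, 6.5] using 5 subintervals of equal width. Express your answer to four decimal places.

Δs = (6.5 − 1)/5 = 1.1.
f(1) ≈ 2.0000, f(2.1) ≈ 2.7019, f(3.2) ≈ 3.2558, f(4.3) ≈ 3.7283, f(5.4) ≈ 4.1473, f(6.5) ≈ 4.5277.
T_5 = (Δs/2)·[f(s_0) + 2f(s_1) + ... + 2f(s_{4}) + f(s_5)].
Sum ≈ 18.8067.

18.8067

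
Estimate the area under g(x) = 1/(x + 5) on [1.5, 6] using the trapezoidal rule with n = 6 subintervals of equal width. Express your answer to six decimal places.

Δx = (6 − 1.5)/6 = 0.75.
g(1.5) = 2/13, g(2.25) = 4/29, g(3) = 0.125, g(3.75) = 4/35, g(4.5) = 2/19, g(5.25) = 4/41, g(6) = 1/11.
T_6 = (Δx/2)·[g(x_0) + 2g(x_1) + ... + 2g(x_{5}) + g(x_6)].
Sum ≈ 0.526814.

0.526814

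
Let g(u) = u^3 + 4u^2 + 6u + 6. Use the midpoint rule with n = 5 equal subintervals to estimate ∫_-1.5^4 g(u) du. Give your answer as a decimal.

Δu = (4 − (-1.5))/5 = 1.1.
Midpoints: -0.95, 0.15, 1.25, 2.35, 3.45.
g(-0.95) = 3.052625, g(0.15) = 6.993375, g(1.25) = 21.703125, g(2.35) = 55.167875, g(3.45) = 115.373625.
Sum = Δu · [g(-0.95) + g(0.15) + g(1.25) + g(2.35) + g(3.45)].
Sum = 222.5196875.

222.5196875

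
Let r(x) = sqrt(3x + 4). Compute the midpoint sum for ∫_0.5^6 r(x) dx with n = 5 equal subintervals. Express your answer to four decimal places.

20.0805

Δx = (6 − 0.5)/5 = 1.1.
Midpoints: 1.05, 2.15, 3.25, 4.35, 5.45.
r(1.05) ≈ 2.6739, r(2.15) ≈ 3.2326, r(3.25) ≈ 3.7081, r(4.35) ≈ 4.1292, r(5.45) ≈ 4.5111.
Sum = Δx · [r(1.05) + r(2.15) + r(3.25) + r(4.35) + r(5.45)].
Sum ≈ 20.0805.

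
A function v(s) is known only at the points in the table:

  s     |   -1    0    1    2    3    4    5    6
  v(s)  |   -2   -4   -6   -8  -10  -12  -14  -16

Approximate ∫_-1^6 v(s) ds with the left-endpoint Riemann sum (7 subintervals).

Δs = 1.
Sum = 1·[(-2) + (-4) + (-6) + (-8) + (-10) + (-12) + (-14)] = -56.

-56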